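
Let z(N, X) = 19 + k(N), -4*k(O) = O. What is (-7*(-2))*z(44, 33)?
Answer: 112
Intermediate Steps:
k(O) = -O/4
z(N, X) = 19 - N/4
(-7*(-2))*z(44, 33) = (-7*(-2))*(19 - 1/4*44) = 14*(19 - 11) = 14*8 = 112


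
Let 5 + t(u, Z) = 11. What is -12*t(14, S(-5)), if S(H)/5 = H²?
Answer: -72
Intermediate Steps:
S(H) = 5*H²
t(u, Z) = 6 (t(u, Z) = -5 + 11 = 6)
-12*t(14, S(-5)) = -12*6 = -72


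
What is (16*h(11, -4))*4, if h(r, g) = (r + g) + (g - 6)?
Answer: -192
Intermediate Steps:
h(r, g) = -6 + r + 2*g (h(r, g) = (g + r) + (-6 + g) = -6 + r + 2*g)
(16*h(11, -4))*4 = (16*(-6 + 11 + 2*(-4)))*4 = (16*(-6 + 11 - 8))*4 = (16*(-3))*4 = -48*4 = -192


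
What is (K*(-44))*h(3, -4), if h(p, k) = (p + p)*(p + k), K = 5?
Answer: 1320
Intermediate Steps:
h(p, k) = 2*p*(k + p) (h(p, k) = (2*p)*(k + p) = 2*p*(k + p))
(K*(-44))*h(3, -4) = (5*(-44))*(2*3*(-4 + 3)) = -440*3*(-1) = -220*(-6) = 1320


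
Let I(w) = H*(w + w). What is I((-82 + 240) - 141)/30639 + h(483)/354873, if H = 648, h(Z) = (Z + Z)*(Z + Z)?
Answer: 4045503180/1208105983 ≈ 3.3486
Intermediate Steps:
h(Z) = 4*Z² (h(Z) = (2*Z)*(2*Z) = 4*Z²)
I(w) = 1296*w (I(w) = 648*(w + w) = 648*(2*w) = 1296*w)
I((-82 + 240) - 141)/30639 + h(483)/354873 = (1296*((-82 + 240) - 141))/30639 + (4*483²)/354873 = (1296*(158 - 141))*(1/30639) + (4*233289)*(1/354873) = (1296*17)*(1/30639) + 933156*(1/354873) = 22032*(1/30639) + 311052/118291 = 7344/10213 + 311052/118291 = 4045503180/1208105983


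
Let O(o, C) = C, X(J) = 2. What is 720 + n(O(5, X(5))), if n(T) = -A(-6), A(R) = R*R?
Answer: 684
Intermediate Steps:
A(R) = R²
n(T) = -36 (n(T) = -1*(-6)² = -1*36 = -36)
720 + n(O(5, X(5))) = 720 - 36 = 684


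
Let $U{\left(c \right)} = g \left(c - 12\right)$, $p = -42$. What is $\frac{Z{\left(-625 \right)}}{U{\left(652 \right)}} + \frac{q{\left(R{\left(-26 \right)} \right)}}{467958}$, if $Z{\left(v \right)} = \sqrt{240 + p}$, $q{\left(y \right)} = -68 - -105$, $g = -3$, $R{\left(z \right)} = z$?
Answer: $\frac{37}{467958} - \frac{\sqrt{22}}{640} \approx -0.0072497$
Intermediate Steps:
$q{\left(y \right)} = 37$ ($q{\left(y \right)} = -68 + 105 = 37$)
$Z{\left(v \right)} = 3 \sqrt{22}$ ($Z{\left(v \right)} = \sqrt{240 - 42} = \sqrt{198} = 3 \sqrt{22}$)
$U{\left(c \right)} = 36 - 3 c$ ($U{\left(c \right)} = - 3 \left(c - 12\right) = - 3 \left(-12 + c\right) = 36 - 3 c$)
$\frac{Z{\left(-625 \right)}}{U{\left(652 \right)}} + \frac{q{\left(R{\left(-26 \right)} \right)}}{467958} = \frac{3 \sqrt{22}}{36 - 1956} + \frac{37}{467958} = \frac{3 \sqrt{22}}{36 - 1956} + 37 \cdot \frac{1}{467958} = \frac{3 \sqrt{22}}{-1920} + \frac{37}{467958} = 3 \sqrt{22} \left(- \frac{1}{1920}\right) + \frac{37}{467958} = - \frac{\sqrt{22}}{640} + \frac{37}{467958} = \frac{37}{467958} - \frac{\sqrt{22}}{640}$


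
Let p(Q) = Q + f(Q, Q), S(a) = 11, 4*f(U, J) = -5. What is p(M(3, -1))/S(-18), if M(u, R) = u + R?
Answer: 3/44 ≈ 0.068182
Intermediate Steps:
f(U, J) = -5/4 (f(U, J) = (¼)*(-5) = -5/4)
M(u, R) = R + u
p(Q) = -5/4 + Q (p(Q) = Q - 5/4 = -5/4 + Q)
p(M(3, -1))/S(-18) = (-5/4 + (-1 + 3))/11 = (-5/4 + 2)/11 = (1/11)*(¾) = 3/44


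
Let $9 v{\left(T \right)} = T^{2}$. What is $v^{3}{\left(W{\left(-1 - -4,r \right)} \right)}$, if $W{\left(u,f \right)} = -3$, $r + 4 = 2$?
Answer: $1$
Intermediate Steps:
$r = -2$ ($r = -4 + 2 = -2$)
$v{\left(T \right)} = \frac{T^{2}}{9}$
$v^{3}{\left(W{\left(-1 - -4,r \right)} \right)} = \left(\frac{\left(-3\right)^{2}}{9}\right)^{3} = \left(\frac{1}{9} \cdot 9\right)^{3} = 1^{3} = 1$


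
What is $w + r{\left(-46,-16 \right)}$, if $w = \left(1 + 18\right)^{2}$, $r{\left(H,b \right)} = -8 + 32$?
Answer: $385$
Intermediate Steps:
$r{\left(H,b \right)} = 24$
$w = 361$ ($w = 19^{2} = 361$)
$w + r{\left(-46,-16 \right)} = 361 + 24 = 385$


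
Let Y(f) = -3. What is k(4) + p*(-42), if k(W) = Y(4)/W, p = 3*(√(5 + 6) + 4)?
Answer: -2019/4 - 126*√11 ≈ -922.64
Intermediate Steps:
p = 12 + 3*√11 (p = 3*(√11 + 4) = 3*(4 + √11) = 12 + 3*√11 ≈ 21.950)
k(W) = -3/W
k(4) + p*(-42) = -3/4 + (12 + 3*√11)*(-42) = -3*¼ + (-504 - 126*√11) = -¾ + (-504 - 126*√11) = -2019/4 - 126*√11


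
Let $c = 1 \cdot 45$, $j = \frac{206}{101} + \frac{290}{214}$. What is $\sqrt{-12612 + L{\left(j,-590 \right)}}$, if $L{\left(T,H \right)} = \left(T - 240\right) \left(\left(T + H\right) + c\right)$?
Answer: $\frac{2 \sqrt{3373359022929}}{10807} \approx 339.9$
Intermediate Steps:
$j = \frac{36687}{10807}$ ($j = 206 \cdot \frac{1}{101} + 290 \cdot \frac{1}{214} = \frac{206}{101} + \frac{145}{107} = \frac{36687}{10807} \approx 3.3947$)
$c = 45$
$L{\left(T,H \right)} = \left(-240 + T\right) \left(45 + H + T\right)$ ($L{\left(T,H \right)} = \left(T - 240\right) \left(\left(T + H\right) + 45\right) = \left(-240 + T\right) \left(\left(H + T\right) + 45\right) = \left(-240 + T\right) \left(45 + H + T\right)$)
$\sqrt{-12612 + L{\left(j,-590 \right)}} = \sqrt{-12612 - \left(- \frac{1384756305}{10807} - \frac{1345935969}{116791249}\right)} = \sqrt{-12612 - - \frac{14966407324104}{116791249}} = \sqrt{-12612 + \frac{14966407324104}{116791249}} = \sqrt{\frac{13493436091716}{116791249}} = \frac{2 \sqrt{3373359022929}}{10807}$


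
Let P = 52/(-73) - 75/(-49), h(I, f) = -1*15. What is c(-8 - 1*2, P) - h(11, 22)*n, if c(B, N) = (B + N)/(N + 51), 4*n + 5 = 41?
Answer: 24989947/185354 ≈ 134.82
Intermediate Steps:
h(I, f) = -15
n = 9 (n = -5/4 + (1/4)*41 = -5/4 + 41/4 = 9)
P = 2927/3577 (P = 52*(-1/73) - 75*(-1/49) = -52/73 + 75/49 = 2927/3577 ≈ 0.81828)
c(B, N) = (B + N)/(51 + N)
c(-8 - 1*2, P) - h(11, 22)*n = ((-8 - 1*2) + 2927/3577)/(51 + 2927/3577) - (-15)*9 = ((-8 - 2) + 2927/3577)/(185354/3577) - 1*(-135) = 3577*(-10 + 2927/3577)/185354 + 135 = (3577/185354)*(-32843/3577) + 135 = -32843/185354 + 135 = 24989947/185354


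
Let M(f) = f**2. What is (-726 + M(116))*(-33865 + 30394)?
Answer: -44185830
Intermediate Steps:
(-726 + M(116))*(-33865 + 30394) = (-726 + 116**2)*(-33865 + 30394) = (-726 + 13456)*(-3471) = 12730*(-3471) = -44185830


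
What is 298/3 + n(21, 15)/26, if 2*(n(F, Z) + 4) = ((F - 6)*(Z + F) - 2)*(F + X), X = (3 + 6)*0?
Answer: 24683/78 ≈ 316.45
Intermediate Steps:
X = 0 (X = 9*0 = 0)
n(F, Z) = -4 + F*(-2 + (-6 + F)*(F + Z))/2 (n(F, Z) = -4 + (((F - 6)*(Z + F) - 2)*(F + 0))/2 = -4 + (((-6 + F)*(F + Z) - 2)*F)/2 = -4 + ((-2 + (-6 + F)*(F + Z))*F)/2 = -4 + (F*(-2 + (-6 + F)*(F + Z)))/2 = -4 + F*(-2 + (-6 + F)*(F + Z))/2)
298/3 + n(21, 15)/26 = 298/3 + (-4 + (½)*21³ - 1*21 - 3*21² + (½)*15*21² - 3*21*15)/26 = 298*(⅓) + (-4 + (½)*9261 - 21 - 3*441 + (½)*15*441 - 945)*(1/26) = 298/3 + (-4 + 9261/2 - 21 - 1323 + 6615/2 - 945)*(1/26) = 298/3 + 5645*(1/26) = 298/3 + 5645/26 = 24683/78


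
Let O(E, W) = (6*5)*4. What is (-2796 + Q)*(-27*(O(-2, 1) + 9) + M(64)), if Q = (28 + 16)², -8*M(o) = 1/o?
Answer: 383408855/128 ≈ 2.9954e+6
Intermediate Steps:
M(o) = -1/(8*o)
O(E, W) = 120 (O(E, W) = 30*4 = 120)
Q = 1936 (Q = 44² = 1936)
(-2796 + Q)*(-27*(O(-2, 1) + 9) + M(64)) = (-2796 + 1936)*(-27*(120 + 9) - ⅛/64) = -860*(-27*129 - ⅛*1/64) = -860*(-3483 - 1/512) = -860*(-1783297/512) = 383408855/128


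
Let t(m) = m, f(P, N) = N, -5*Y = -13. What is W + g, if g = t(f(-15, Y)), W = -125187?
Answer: -625922/5 ≈ -1.2518e+5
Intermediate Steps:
Y = 13/5 (Y = -⅕*(-13) = 13/5 ≈ 2.6000)
g = 13/5 ≈ 2.6000
W + g = -125187 + 13/5 = -625922/5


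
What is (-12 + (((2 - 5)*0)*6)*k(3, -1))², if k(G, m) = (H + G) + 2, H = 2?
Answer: 144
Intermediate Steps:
k(G, m) = 4 + G (k(G, m) = (2 + G) + 2 = 4 + G)
(-12 + (((2 - 5)*0)*6)*k(3, -1))² = (-12 + (((2 - 5)*0)*6)*(4 + 3))² = (-12 + (-3*0*6)*7)² = (-12 + (0*6)*7)² = (-12 + 0*7)² = (-12 + 0)² = (-12)² = 144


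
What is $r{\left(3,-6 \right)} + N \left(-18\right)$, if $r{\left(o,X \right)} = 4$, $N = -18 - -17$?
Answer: $22$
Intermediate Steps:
$N = -1$ ($N = -18 + 17 = -1$)
$r{\left(3,-6 \right)} + N \left(-18\right) = 4 - -18 = 4 + 18 = 22$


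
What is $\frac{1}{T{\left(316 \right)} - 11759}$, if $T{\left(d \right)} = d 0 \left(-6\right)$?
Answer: $- \frac{1}{11759} \approx -8.5041 \cdot 10^{-5}$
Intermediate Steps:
$T{\left(d \right)} = 0$ ($T{\left(d \right)} = 0 \left(-6\right) = 0$)
$\frac{1}{T{\left(316 \right)} - 11759} = \frac{1}{0 - 11759} = \frac{1}{-11759} = - \frac{1}{11759}$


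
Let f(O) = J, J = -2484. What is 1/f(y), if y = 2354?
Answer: -1/2484 ≈ -0.00040258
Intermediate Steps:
f(O) = -2484
1/f(y) = 1/(-2484) = -1/2484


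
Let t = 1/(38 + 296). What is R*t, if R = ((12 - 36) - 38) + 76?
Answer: 7/167 ≈ 0.041916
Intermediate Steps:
R = 14 (R = (-24 - 38) + 76 = -62 + 76 = 14)
t = 1/334 ≈ 0.0029940
R*t = 14*(1/334) = 7/167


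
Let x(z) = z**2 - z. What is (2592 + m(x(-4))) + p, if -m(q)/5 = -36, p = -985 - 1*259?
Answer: 1528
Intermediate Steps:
p = -1244 (p = -985 - 259 = -1244)
m(q) = 180 (m(q) = -5*(-36) = 180)
(2592 + m(x(-4))) + p = (2592 + 180) - 1244 = 2772 - 1244 = 1528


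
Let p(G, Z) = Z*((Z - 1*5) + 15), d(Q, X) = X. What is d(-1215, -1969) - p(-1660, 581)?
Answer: -345340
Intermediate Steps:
p(G, Z) = Z*(10 + Z) (p(G, Z) = Z*((Z - 5) + 15) = Z*((-5 + Z) + 15) = Z*(10 + Z))
d(-1215, -1969) - p(-1660, 581) = -1969 - 581*(10 + 581) = -1969 - 581*591 = -1969 - 1*343371 = -1969 - 343371 = -345340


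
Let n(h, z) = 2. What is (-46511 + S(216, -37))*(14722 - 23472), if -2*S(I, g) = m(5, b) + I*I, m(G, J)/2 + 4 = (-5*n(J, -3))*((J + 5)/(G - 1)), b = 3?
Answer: 610881250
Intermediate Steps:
m(G, J) = -8 - 20*(5 + J)/(-1 + G) (m(G, J) = -8 + 2*((-5*2)*((J + 5)/(G - 1))) = -8 + 2*(-10*(5 + J)/(-1 + G)) = -8 - 20*(5 + J)/(-1 + G))
S(I, g) = 24 - I**2/2 (S(I, g) = -(4*(-23 - 5*3 - 2*5)/(-1 + 5) + I*I)/2 = -(4*(-23 - 15 - 10)/4 + I**2)/2 = -(4*(1/4)*(-48) + I**2)/2 = -(-48 + I**2)/2 = 24 - I**2/2)
(-46511 + S(216, -37))*(14722 - 23472) = (-46511 + (24 - 1/2*216**2))*(14722 - 23472) = (-46511 + (24 - 1/2*46656))*(-8750) = (-46511 + (24 - 23328))*(-8750) = (-46511 - 23304)*(-8750) = -69815*(-8750) = 610881250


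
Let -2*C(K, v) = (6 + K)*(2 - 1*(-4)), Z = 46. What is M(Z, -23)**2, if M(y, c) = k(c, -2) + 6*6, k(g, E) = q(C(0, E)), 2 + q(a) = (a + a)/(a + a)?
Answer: 1225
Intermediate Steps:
C(K, v) = -18 - 3*K (C(K, v) = -(6 + K)*(2 - 1*(-4))/2 = -(6 + K)*(2 + 4)/2 = -(6 + K)*6/2 = -(36 + 6*K)/2 = -18 - 3*K)
q(a) = -1 (q(a) = -2 + (a + a)/(a + a) = -2 + (2*a)/((2*a)) = -2 + (2*a)*(1/(2*a)) = -2 + 1 = -1)
k(g, E) = -1
M(y, c) = 35 (M(y, c) = -1 + 6*6 = -1 + 36 = 35)
M(Z, -23)**2 = 35**2 = 1225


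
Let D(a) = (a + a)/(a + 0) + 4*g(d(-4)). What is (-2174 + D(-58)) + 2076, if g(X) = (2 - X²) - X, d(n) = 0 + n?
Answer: -136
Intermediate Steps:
d(n) = n
g(X) = 2 - X - X²
D(a) = -38 (D(a) = (a + a)/(a + 0) + 4*(2 - 1*(-4) - 1*(-4)²) = (2*a)/a + 4*(2 + 4 - 1*16) = 2 + 4*(2 + 4 - 16) = 2 + 4*(-10) = 2 - 40 = -38)
(-2174 + D(-58)) + 2076 = (-2174 - 38) + 2076 = -2212 + 2076 = -136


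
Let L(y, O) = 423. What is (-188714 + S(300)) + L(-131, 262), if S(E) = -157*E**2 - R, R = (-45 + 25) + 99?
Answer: -14318370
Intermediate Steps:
R = 79 (R = -20 + 99 = 79)
S(E) = -79 - 157*E**2 (S(E) = -157*E**2 - 1*79 = -157*E**2 - 79 = -79 - 157*E**2)
(-188714 + S(300)) + L(-131, 262) = (-188714 + (-79 - 157*300**2)) + 423 = (-188714 + (-79 - 157*90000)) + 423 = (-188714 + (-79 - 14130000)) + 423 = (-188714 - 14130079) + 423 = -14318793 + 423 = -14318370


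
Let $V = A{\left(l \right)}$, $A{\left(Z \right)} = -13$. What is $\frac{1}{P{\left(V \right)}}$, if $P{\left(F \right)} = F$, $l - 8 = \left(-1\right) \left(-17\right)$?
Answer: $- \frac{1}{13} \approx -0.076923$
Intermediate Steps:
$l = 25$ ($l = 8 - -17 = 8 + 17 = 25$)
$V = -13$
$\frac{1}{P{\left(V \right)}} = \frac{1}{-13} = - \frac{1}{13}$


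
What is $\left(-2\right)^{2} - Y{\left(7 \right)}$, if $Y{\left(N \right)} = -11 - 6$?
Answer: $21$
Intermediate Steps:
$Y{\left(N \right)} = -17$
$\left(-2\right)^{2} - Y{\left(7 \right)} = \left(-2\right)^{2} - -17 = 4 + 17 = 21$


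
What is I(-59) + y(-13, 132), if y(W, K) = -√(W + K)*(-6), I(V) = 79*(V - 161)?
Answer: -17380 + 6*√119 ≈ -17315.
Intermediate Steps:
I(V) = -12719 + 79*V (I(V) = 79*(-161 + V) = -12719 + 79*V)
y(W, K) = 6*√(K + W) (y(W, K) = -√(K + W)*(-6) = 6*√(K + W))
I(-59) + y(-13, 132) = (-12719 + 79*(-59)) + 6*√(132 - 13) = (-12719 - 4661) + 6*√119 = -17380 + 6*√119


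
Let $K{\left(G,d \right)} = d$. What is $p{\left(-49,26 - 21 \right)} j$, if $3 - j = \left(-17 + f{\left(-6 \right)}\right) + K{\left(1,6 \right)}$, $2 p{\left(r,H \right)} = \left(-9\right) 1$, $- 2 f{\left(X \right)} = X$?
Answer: $- \frac{99}{2} \approx -49.5$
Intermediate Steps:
$f{\left(X \right)} = - \frac{X}{2}$
$p{\left(r,H \right)} = - \frac{9}{2}$ ($p{\left(r,H \right)} = \frac{\left(-9\right) 1}{2} = \frac{1}{2} \left(-9\right) = - \frac{9}{2}$)
$j = 11$ ($j = 3 - \left(\left(-17 - -3\right) + 6\right) = 3 - \left(\left(-17 + 3\right) + 6\right) = 3 - \left(-14 + 6\right) = 3 - -8 = 3 + 8 = 11$)
$p{\left(-49,26 - 21 \right)} j = \left(- \frac{9}{2}\right) 11 = - \frac{99}{2}$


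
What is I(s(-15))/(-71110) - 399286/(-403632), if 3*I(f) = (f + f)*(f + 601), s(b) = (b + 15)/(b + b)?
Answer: 199643/201816 ≈ 0.98923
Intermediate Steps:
s(b) = (15 + b)/(2*b) (s(b) = (15 + b)/((2*b)) = (15 + b)*(1/(2*b)) = (15 + b)/(2*b))
I(f) = 2*f*(601 + f)/3 (I(f) = ((f + f)*(f + 601))/3 = ((2*f)*(601 + f))/3 = (2*f*(601 + f))/3 = 2*f*(601 + f)/3)
I(s(-15))/(-71110) - 399286/(-403632) = (2*((½)*(15 - 15)/(-15))*(601 + (½)*(15 - 15)/(-15))/3)/(-71110) - 399286/(-403632) = (2*((½)*(-1/15)*0)*(601 + (½)*(-1/15)*0)/3)*(-1/71110) - 399286*(-1/403632) = ((⅔)*0*(601 + 0))*(-1/71110) + 199643/201816 = ((⅔)*0*601)*(-1/71110) + 199643/201816 = 0*(-1/71110) + 199643/201816 = 0 + 199643/201816 = 199643/201816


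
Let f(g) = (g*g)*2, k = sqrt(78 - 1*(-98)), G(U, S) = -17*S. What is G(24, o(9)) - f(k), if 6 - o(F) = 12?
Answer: -250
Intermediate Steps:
o(F) = -6 (o(F) = 6 - 1*12 = 6 - 12 = -6)
k = 4*sqrt(11) (k = sqrt(78 + 98) = sqrt(176) = 4*sqrt(11) ≈ 13.266)
f(g) = 2*g**2 (f(g) = g**2*2 = 2*g**2)
G(24, o(9)) - f(k) = -17*(-6) - 2*(4*sqrt(11))**2 = 102 - 2*176 = 102 - 1*352 = 102 - 352 = -250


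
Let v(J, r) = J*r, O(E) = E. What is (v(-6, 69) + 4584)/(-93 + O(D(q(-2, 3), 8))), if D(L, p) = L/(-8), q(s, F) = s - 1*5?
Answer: -33360/737 ≈ -45.265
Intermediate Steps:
q(s, F) = -5 + s (q(s, F) = s - 5 = -5 + s)
D(L, p) = -L/8 (D(L, p) = L*(-⅛) = -L/8)
(v(-6, 69) + 4584)/(-93 + O(D(q(-2, 3), 8))) = (-6*69 + 4584)/(-93 - (-5 - 2)/8) = (-414 + 4584)/(-93 - ⅛*(-7)) = 4170/(-93 + 7/8) = 4170/(-737/8) = 4170*(-8/737) = -33360/737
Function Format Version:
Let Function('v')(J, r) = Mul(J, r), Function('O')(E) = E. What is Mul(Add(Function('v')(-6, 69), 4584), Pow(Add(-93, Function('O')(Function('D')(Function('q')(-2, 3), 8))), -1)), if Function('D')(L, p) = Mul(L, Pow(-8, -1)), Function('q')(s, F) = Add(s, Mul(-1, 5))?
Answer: Rational(-33360, 737) ≈ -45.265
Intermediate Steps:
Function('q')(s, F) = Add(-5, s) (Function('q')(s, F) = Add(s, -5) = Add(-5, s))
Function('D')(L, p) = Mul(Rational(-1, 8), L) (Function('D')(L, p) = Mul(L, Rational(-1, 8)) = Mul(Rational(-1, 8), L))
Mul(Add(Function('v')(-6, 69), 4584), Pow(Add(-93, Function('O')(Function('D')(Function('q')(-2, 3), 8))), -1)) = Mul(Add(Mul(-6, 69), 4584), Pow(Add(-93, Mul(Rational(-1, 8), Add(-5, -2))), -1)) = Mul(Add(-414, 4584), Pow(Add(-93, Mul(Rational(-1, 8), -7)), -1)) = Mul(4170, Pow(Add(-93, Rational(7, 8)), -1)) = Mul(4170, Pow(Rational(-737, 8), -1)) = Mul(4170, Rational(-8, 737)) = Rational(-33360, 737)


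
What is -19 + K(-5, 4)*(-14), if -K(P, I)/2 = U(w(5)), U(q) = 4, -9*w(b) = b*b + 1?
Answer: 93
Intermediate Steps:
w(b) = -⅑ - b²/9 (w(b) = -(b*b + 1)/9 = -(b² + 1)/9 = -(1 + b²)/9 = -⅑ - b²/9)
K(P, I) = -8 (K(P, I) = -2*4 = -8)
-19 + K(-5, 4)*(-14) = -19 - 8*(-14) = -19 + 112 = 93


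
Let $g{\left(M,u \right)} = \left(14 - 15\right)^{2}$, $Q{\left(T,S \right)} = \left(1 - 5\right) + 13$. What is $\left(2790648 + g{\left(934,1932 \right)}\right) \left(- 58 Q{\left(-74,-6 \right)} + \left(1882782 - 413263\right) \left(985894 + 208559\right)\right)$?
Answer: $4898346314586202665$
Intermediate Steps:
$Q{\left(T,S \right)} = 9$ ($Q{\left(T,S \right)} = -4 + 13 = 9$)
$g{\left(M,u \right)} = 1$ ($g{\left(M,u \right)} = \left(-1\right)^{2} = 1$)
$\left(2790648 + g{\left(934,1932 \right)}\right) \left(- 58 Q{\left(-74,-6 \right)} + \left(1882782 - 413263\right) \left(985894 + 208559\right)\right) = \left(2790648 + 1\right) \left(\left(-58\right) 9 + \left(1882782 - 413263\right) \left(985894 + 208559\right)\right) = 2790649 \left(-522 + 1469519 \cdot 1194453\right) = 2790649 \left(-522 + 1755271378107\right) = 2790649 \cdot 1755271377585 = 4898346314586202665$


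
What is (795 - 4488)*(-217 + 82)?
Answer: 498555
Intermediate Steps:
(795 - 4488)*(-217 + 82) = -3693*(-135) = 498555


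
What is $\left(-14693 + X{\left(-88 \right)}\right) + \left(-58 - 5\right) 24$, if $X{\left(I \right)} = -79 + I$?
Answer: $-16372$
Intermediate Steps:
$\left(-14693 + X{\left(-88 \right)}\right) + \left(-58 - 5\right) 24 = \left(-14693 - 167\right) + \left(-58 - 5\right) 24 = \left(-14693 - 167\right) - 1512 = -14860 - 1512 = -16372$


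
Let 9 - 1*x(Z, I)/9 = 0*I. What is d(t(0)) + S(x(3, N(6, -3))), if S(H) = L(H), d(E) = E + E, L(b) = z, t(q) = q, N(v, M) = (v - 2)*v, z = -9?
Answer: -9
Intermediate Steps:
N(v, M) = v*(-2 + v) (N(v, M) = (-2 + v)*v = v*(-2 + v))
x(Z, I) = 81 (x(Z, I) = 81 - 0*I = 81 - 9*0 = 81 + 0 = 81)
L(b) = -9
d(E) = 2*E
S(H) = -9
d(t(0)) + S(x(3, N(6, -3))) = 2*0 - 9 = 0 - 9 = -9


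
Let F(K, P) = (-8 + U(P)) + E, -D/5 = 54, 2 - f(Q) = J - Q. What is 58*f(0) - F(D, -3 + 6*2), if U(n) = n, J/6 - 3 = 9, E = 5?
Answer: -4066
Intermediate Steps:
J = 72 (J = 18 + 6*9 = 18 + 54 = 72)
f(Q) = -70 + Q (f(Q) = 2 - (72 - Q) = 2 + (-72 + Q) = -70 + Q)
D = -270 (D = -5*54 = -270)
F(K, P) = -3 + P (F(K, P) = (-8 + P) + 5 = -3 + P)
58*f(0) - F(D, -3 + 6*2) = 58*(-70 + 0) - (-3 + (-3 + 6*2)) = 58*(-70) - (-3 + (-3 + 12)) = -4060 - (-3 + 9) = -4060 - 1*6 = -4060 - 6 = -4066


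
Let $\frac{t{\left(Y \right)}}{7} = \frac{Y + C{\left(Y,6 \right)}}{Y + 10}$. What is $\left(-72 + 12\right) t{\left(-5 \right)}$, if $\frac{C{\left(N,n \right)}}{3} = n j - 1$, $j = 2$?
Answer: $-2352$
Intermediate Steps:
$C{\left(N,n \right)} = -3 + 6 n$ ($C{\left(N,n \right)} = 3 \left(n 2 - 1\right) = 3 \left(2 n - 1\right) = 3 \left(-1 + 2 n\right) = -3 + 6 n$)
$t{\left(Y \right)} = \frac{7 \left(33 + Y\right)}{10 + Y}$ ($t{\left(Y \right)} = 7 \frac{Y + \left(-3 + 6 \cdot 6\right)}{Y + 10} = 7 \frac{Y + \left(-3 + 36\right)}{10 + Y} = 7 \frac{Y + 33}{10 + Y} = 7 \frac{33 + Y}{10 + Y} = \frac{7 \left(33 + Y\right)}{10 + Y}$)
$\left(-72 + 12\right) t{\left(-5 \right)} = \left(-72 + 12\right) \frac{7 \left(33 - 5\right)}{10 - 5} = - 60 \cdot 7 \cdot \frac{1}{5} \cdot 28 = \left(-60\right) \frac{196}{5} = -2352$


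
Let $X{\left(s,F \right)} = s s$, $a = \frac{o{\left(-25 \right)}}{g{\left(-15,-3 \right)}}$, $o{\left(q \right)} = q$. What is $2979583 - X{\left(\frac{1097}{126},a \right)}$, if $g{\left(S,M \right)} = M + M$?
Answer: $\frac{47302656299}{15876} \approx 2.9795 \cdot 10^{6}$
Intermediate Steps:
$g{\left(S,M \right)} = 2 M$
$a = \frac{25}{6}$ ($a = - \frac{25}{2 \left(-3\right)} = - \frac{25}{-6} = \left(-25\right) \left(- \frac{1}{6}\right) = \frac{25}{6} \approx 4.1667$)
$X{\left(s,F \right)} = s^{2}$
$2979583 - X{\left(\frac{1097}{126},a \right)} = 2979583 - \left(\frac{1097}{126}\right)^{2} = 2979583 - \frac{1203409}{15876} = \frac{47302656299}{15876}$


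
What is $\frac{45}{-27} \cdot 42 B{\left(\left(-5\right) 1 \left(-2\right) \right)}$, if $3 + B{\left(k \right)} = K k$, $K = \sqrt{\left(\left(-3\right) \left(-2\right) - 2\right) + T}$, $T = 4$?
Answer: $210 - 1400 \sqrt{2} \approx -1769.9$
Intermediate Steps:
$K = 2 \sqrt{2}$ ($K = \sqrt{\left(\left(-3\right) \left(-2\right) - 2\right) + 4} = \sqrt{\left(6 - 2\right) + 4} = \sqrt{4 + 4} = \sqrt{8} = 2 \sqrt{2} \approx 2.8284$)
$B{\left(k \right)} = -3 + 2 k \sqrt{2}$ ($B{\left(k \right)} = -3 + 2 \sqrt{2} k = -3 + 2 k \sqrt{2}$)
$\frac{45}{-27} \cdot 42 B{\left(\left(-5\right) 1 \left(-2\right) \right)} = \frac{45}{-27} \cdot 42 \left(-3 + 2 \left(-5\right) 1 \left(-2\right) \sqrt{2}\right) = 45 \left(- \frac{1}{27}\right) 42 \left(-3 + 2 \left(\left(-5\right) \left(-2\right)\right) \sqrt{2}\right) = \left(- \frac{5}{3}\right) 42 \left(-3 + 2 \cdot 10 \sqrt{2}\right) = - 70 \left(-3 + 20 \sqrt{2}\right) = 210 - 1400 \sqrt{2}$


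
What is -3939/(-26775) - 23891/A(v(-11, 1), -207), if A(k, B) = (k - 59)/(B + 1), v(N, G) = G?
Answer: -21962360948/258825 ≈ -84854.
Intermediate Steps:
A(k, B) = (-59 + k)/(1 + B)
-3939/(-26775) - 23891/A(v(-11, 1), -207) = -3939/(-26775) - 23891*(1 - 207)/(-59 + 1) = -3939*(-1/26775) - 23891/(-58/(-206)) = 1313/8925 - 23891/((-1/206*(-58))) = 1313/8925 - 23891/29/103 = 1313/8925 - 23891*103/29 = 1313/8925 - 2460773/29 = -21962360948/258825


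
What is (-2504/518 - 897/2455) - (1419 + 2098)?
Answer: -2239572848/635845 ≈ -3522.2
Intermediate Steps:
(-2504/518 - 897/2455) - (1419 + 2098) = (-2504*1/518 - 897*1/2455) - 1*3517 = (-1252/259 - 897/2455) - 3517 = -3305983/635845 - 3517 = -2239572848/635845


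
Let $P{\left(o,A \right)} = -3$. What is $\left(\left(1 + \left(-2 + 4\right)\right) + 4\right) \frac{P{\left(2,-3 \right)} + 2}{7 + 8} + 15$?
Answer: $\frac{218}{15} \approx 14.533$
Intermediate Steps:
$\left(\left(1 + \left(-2 + 4\right)\right) + 4\right) \frac{P{\left(2,-3 \right)} + 2}{7 + 8} + 15 = \left(\left(1 + \left(-2 + 4\right)\right) + 4\right) \frac{-3 + 2}{7 + 8} + 15 = \left(\left(1 + 2\right) + 4\right) \left(- \frac{1}{15}\right) + 15 = \left(3 + 4\right) \left(\left(-1\right) \frac{1}{15}\right) + 15 = 7 \left(- \frac{1}{15}\right) + 15 = - \frac{7}{15} + 15 = \frac{218}{15}$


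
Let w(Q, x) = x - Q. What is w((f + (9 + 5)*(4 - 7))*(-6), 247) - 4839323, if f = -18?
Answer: -4839436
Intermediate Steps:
w((f + (9 + 5)*(4 - 7))*(-6), 247) - 4839323 = (247 - (-18 + (9 + 5)*(4 - 7))*(-6)) - 4839323 = (247 - (-18 + 14*(-3))*(-6)) - 4839323 = (247 - (-18 - 42)*(-6)) - 4839323 = (247 - (-60)*(-6)) - 4839323 = (247 - 1*360) - 4839323 = (247 - 360) - 4839323 = -113 - 4839323 = -4839436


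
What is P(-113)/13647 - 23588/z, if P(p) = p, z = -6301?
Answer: 321193423/85989747 ≈ 3.7353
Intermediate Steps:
P(-113)/13647 - 23588/z = -113/13647 - 23588/(-6301) = -113*1/13647 - 23588*(-1/6301) = -113/13647 + 23588/6301 = 321193423/85989747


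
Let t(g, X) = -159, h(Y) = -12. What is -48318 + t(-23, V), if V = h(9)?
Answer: -48477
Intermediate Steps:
V = -12
-48318 + t(-23, V) = -48318 - 159 = -48477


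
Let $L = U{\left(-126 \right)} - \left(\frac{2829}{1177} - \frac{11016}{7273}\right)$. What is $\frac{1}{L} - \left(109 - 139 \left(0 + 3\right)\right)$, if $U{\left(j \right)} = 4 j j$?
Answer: $\frac{167430969272413}{543607015299} \approx 308.0$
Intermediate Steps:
$U{\left(j \right)} = 4 j^{2}$
$L = \frac{543607015299}{8560321}$ ($L = 4 \left(-126\right)^{2} - \left(\frac{2829}{1177} - \frac{11016}{7273}\right) = 4 \cdot 15876 - \left(2829 \cdot \frac{1}{1177} - \frac{11016}{7273}\right) = 63504 - \left(\frac{2829}{1177} - \frac{11016}{7273}\right) = 63504 - \frac{7609485}{8560321} = \frac{543607015299}{8560321} \approx 63503.0$)
$\frac{1}{L} - \left(109 - 139 \left(0 + 3\right)\right) = \frac{1}{\frac{543607015299}{8560321}} - \left(109 - 139 \left(0 + 3\right)\right) = \frac{8560321}{543607015299} - \left(109 - 417\right) = \frac{8560321}{543607015299} - -308 = \frac{8560321}{543607015299} + 308 = \frac{167430969272413}{543607015299}$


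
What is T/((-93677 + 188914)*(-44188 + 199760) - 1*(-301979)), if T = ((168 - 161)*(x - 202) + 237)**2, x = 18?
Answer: 1104601/14816512543 ≈ 7.4552e-5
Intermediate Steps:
T = 1104601 (T = ((168 - 161)*(18 - 202) + 237)**2 = (7*(-184) + 237)**2 = (-1288 + 237)**2 = (-1051)**2 = 1104601)
T/((-93677 + 188914)*(-44188 + 199760) - 1*(-301979)) = 1104601/((-93677 + 188914)*(-44188 + 199760) - 1*(-301979)) = 1104601/(95237*155572 + 301979) = 1104601/(14816210564 + 301979) = 1104601/14816512543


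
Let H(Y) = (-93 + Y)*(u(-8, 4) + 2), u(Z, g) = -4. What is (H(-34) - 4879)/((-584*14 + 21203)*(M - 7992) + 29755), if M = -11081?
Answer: 4625/248434216 ≈ 1.8617e-5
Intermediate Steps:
H(Y) = 186 - 2*Y (H(Y) = (-93 + Y)*(-4 + 2) = (-93 + Y)*(-2) = 186 - 2*Y)
(H(-34) - 4879)/((-584*14 + 21203)*(M - 7992) + 29755) = ((186 - 2*(-34)) - 4879)/((-584*14 + 21203)*(-11081 - 7992) + 29755) = ((186 + 68) - 4879)/((-8176 + 21203)*(-19073) + 29755) = (254 - 4879)/(13027*(-19073) + 29755) = -4625/(-248463971 + 29755) = -4625/(-248434216) = -4625*(-1/248434216) = 4625/248434216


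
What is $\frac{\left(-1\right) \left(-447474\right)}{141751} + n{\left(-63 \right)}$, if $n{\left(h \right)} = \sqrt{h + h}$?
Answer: $\frac{447474}{141751} + 3 i \sqrt{14} \approx 3.1568 + 11.225 i$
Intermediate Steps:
$n{\left(h \right)} = \sqrt{2} \sqrt{h}$ ($n{\left(h \right)} = \sqrt{2 h} = \sqrt{2} \sqrt{h}$)
$\frac{\left(-1\right) \left(-447474\right)}{141751} + n{\left(-63 \right)} = \frac{\left(-1\right) \left(-447474\right)}{141751} + \sqrt{2} \sqrt{-63} = 447474 \cdot \frac{1}{141751} + \sqrt{2} \cdot 3 i \sqrt{7} = \frac{447474}{141751} + 3 i \sqrt{14}$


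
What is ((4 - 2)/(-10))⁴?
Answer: 1/625 ≈ 0.0016000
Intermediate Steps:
((4 - 2)/(-10))⁴ = (2*(-⅒))⁴ = (-⅕)⁴ = 1/625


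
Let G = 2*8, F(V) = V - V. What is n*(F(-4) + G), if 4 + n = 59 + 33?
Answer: 1408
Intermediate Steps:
F(V) = 0
G = 16
n = 88 (n = -4 + (59 + 33) = -4 + 92 = 88)
n*(F(-4) + G) = 88*(0 + 16) = 88*16 = 1408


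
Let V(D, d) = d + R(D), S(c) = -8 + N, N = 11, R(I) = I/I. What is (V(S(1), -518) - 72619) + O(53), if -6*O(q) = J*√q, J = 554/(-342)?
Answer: -73136 + 277*√53/1026 ≈ -73134.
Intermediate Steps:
R(I) = 1
J = -277/171 (J = 554*(-1/342) = -277/171 ≈ -1.6199)
O(q) = 277*√q/1026 (O(q) = -(-277)*√q/1026 = 277*√q/1026)
S(c) = 3 (S(c) = -8 + 11 = 3)
V(D, d) = 1 + d (V(D, d) = d + 1 = 1 + d)
(V(S(1), -518) - 72619) + O(53) = ((1 - 518) - 72619) + 277*√53/1026 = (-517 - 72619) + 277*√53/1026 = -73136 + 277*√53/1026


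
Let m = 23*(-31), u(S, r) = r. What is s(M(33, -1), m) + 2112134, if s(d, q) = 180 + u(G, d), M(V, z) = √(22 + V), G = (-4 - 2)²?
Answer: 2112314 + √55 ≈ 2.1123e+6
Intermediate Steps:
G = 36 (G = (-6)² = 36)
m = -713
s(d, q) = 180 + d
s(M(33, -1), m) + 2112134 = (180 + √(22 + 33)) + 2112134 = (180 + √55) + 2112134 = 2112314 + √55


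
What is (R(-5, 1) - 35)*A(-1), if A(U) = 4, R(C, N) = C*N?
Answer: -160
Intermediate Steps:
(R(-5, 1) - 35)*A(-1) = (-5*1 - 35)*4 = (-5 - 35)*4 = -40*4 = -160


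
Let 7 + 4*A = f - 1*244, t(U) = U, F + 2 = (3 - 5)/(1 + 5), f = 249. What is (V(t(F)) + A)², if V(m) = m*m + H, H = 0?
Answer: 7921/324 ≈ 24.448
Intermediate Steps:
F = -7/3 (F = -2 + (3 - 5)/(1 + 5) = -2 - 2/6 = -2 - 2*⅙ = -2 - ⅓ = -7/3 ≈ -2.3333)
V(m) = m² (V(m) = m*m + 0 = m² + 0 = m²)
A = -½ (A = -7/4 + (249 - 1*244)/4 = -7/4 + (249 - 244)/4 = -7/4 + (¼)*5 = -7/4 + 5/4 = -½ ≈ -0.50000)
(V(t(F)) + A)² = ((-7/3)² - ½)² = (49/9 - ½)² = (89/18)² = 7921/324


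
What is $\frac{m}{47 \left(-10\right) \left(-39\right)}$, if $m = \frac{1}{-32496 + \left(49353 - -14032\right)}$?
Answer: $\frac{1}{566195370} \approx 1.7662 \cdot 10^{-9}$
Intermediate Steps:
$m = \frac{1}{30889}$ ($m = \frac{1}{-32496 + \left(49353 + 14032\right)} = \frac{1}{-32496 + 63385} = \frac{1}{30889} \approx 3.2374 \cdot 10^{-5}$)
$\frac{m}{47 \left(-10\right) \left(-39\right)} = \frac{1}{30889 \cdot 47 \left(-10\right) \left(-39\right)} = \frac{1}{30889 \left(\left(-470\right) \left(-39\right)\right)} = \frac{1}{30889 \cdot 18330} = \frac{1}{30889} \cdot \frac{1}{18330} = \frac{1}{566195370}$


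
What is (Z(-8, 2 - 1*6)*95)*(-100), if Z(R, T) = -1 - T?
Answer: -28500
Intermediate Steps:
(Z(-8, 2 - 1*6)*95)*(-100) = ((-1 - (2 - 1*6))*95)*(-100) = ((-1 - (2 - 6))*95)*(-100) = ((-1 - 1*(-4))*95)*(-100) = ((-1 + 4)*95)*(-100) = (3*95)*(-100) = 285*(-100) = -28500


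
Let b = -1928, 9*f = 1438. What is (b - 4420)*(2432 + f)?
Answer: -49357816/3 ≈ -1.6453e+7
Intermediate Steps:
f = 1438/9 (f = (1/9)*1438 = 1438/9 ≈ 159.78)
(b - 4420)*(2432 + f) = (-1928 - 4420)*(2432 + 1438/9) = -6348*23326/9 = -49357816/3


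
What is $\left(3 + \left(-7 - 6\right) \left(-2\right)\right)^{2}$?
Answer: $841$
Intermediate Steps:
$\left(3 + \left(-7 - 6\right) \left(-2\right)\right)^{2} = \left(3 - -26\right)^{2} = \left(3 + 26\right)^{2} = 29^{2} = 841$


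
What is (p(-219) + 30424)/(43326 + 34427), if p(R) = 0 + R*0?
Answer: 30424/77753 ≈ 0.39129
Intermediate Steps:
p(R) = 0 (p(R) = 0 + 0 = 0)
(p(-219) + 30424)/(43326 + 34427) = (0 + 30424)/(43326 + 34427) = 30424/77753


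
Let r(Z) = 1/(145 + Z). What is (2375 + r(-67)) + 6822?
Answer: 717367/78 ≈ 9197.0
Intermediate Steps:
(2375 + r(-67)) + 6822 = (2375 + 1/(145 - 67)) + 6822 = (2375 + 1/78) + 6822 = 185251/78 + 6822 = 717367/78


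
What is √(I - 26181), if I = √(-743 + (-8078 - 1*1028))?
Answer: √(-26181 + 7*I*√201) ≈ 0.3067 + 161.81*I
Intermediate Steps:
I = 7*I*√201 (I = √(-743 + (-8078 - 1028)) = √(-743 - 9106) = √(-9849) = 7*I*√201 ≈ 99.242*I)
√(I - 26181) = √(7*I*√201 - 26181) = √(-26181 + 7*I*√201)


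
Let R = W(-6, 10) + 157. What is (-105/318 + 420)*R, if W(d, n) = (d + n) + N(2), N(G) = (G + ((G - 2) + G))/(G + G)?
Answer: 3603285/53 ≈ 67987.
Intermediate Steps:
N(G) = (-2 + 3*G)/(2*G) (N(G) = (G + ((-2 + G) + G))/((2*G)) = (G + (-2 + 2*G))*(1/(2*G)) = (-2 + 3*G)*(1/(2*G)) = (-2 + 3*G)/(2*G))
W(d, n) = 1 + d + n (W(d, n) = (d + n) + (3/2 - 1/2) = (d + n) + (3/2 - 1*½) = (d + n) + (3/2 - ½) = (d + n) + 1 = 1 + d + n)
R = 162 (R = (1 - 6 + 10) + 157 = 5 + 157 = 162)
(-105/318 + 420)*R = (-105/318 + 420)*162 = (-105*1/318 + 420)*162 = (-35/106 + 420)*162 = (44485/106)*162 = 3603285/53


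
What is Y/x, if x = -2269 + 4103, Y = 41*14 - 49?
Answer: 75/262 ≈ 0.28626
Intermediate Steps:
Y = 525 (Y = 574 - 49 = 525)
x = 1834
Y/x = 525/1834 = 525*(1/1834) = 75/262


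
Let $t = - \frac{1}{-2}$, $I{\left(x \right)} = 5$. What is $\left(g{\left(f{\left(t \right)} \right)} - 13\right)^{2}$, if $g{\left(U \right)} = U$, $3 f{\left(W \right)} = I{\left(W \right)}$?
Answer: $\frac{1156}{9} \approx 128.44$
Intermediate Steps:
$t = \frac{1}{2}$ ($t = \left(-1\right) \left(- \frac{1}{2}\right) = \frac{1}{2} \approx 0.5$)
$f{\left(W \right)} = \frac{5}{3}$ ($f{\left(W \right)} = \frac{1}{3} \cdot 5 = \frac{5}{3}$)
$\left(g{\left(f{\left(t \right)} \right)} - 13\right)^{2} = \left(\frac{5}{3} - 13\right)^{2} = \left(- \frac{34}{3}\right)^{2} = \frac{1156}{9}$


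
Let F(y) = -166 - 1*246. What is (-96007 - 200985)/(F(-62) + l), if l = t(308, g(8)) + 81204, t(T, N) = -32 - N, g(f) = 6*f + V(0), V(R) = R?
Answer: -37124/10089 ≈ -3.6796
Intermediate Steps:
F(y) = -412 (F(y) = -166 - 246 = -412)
g(f) = 6*f (g(f) = 6*f + 0 = 6*f)
l = 81124 (l = (-32 - 6*8) + 81204 = (-32 - 1*48) + 81204 = (-32 - 48) + 81204 = -80 + 81204 = 81124)
(-96007 - 200985)/(F(-62) + l) = (-96007 - 200985)/(-412 + 81124) = -296992/80712 = -296992*1/80712 = -37124/10089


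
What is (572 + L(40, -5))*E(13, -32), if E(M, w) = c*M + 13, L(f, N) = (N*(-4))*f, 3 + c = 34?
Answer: 570752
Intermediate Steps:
c = 31 (c = -3 + 34 = 31)
L(f, N) = -4*N*f (L(f, N) = (-4*N)*f = -4*N*f)
E(M, w) = 13 + 31*M (E(M, w) = 31*M + 13 = 13 + 31*M)
(572 + L(40, -5))*E(13, -32) = (572 - 4*(-5)*40)*(13 + 31*13) = (572 + 800)*(13 + 403) = 1372*416 = 570752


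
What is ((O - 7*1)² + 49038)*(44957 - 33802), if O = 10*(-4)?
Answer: 571660285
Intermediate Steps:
O = -40
((O - 7*1)² + 49038)*(44957 - 33802) = ((-40 - 7*1)² + 49038)*(44957 - 33802) = ((-40 - 7)² + 49038)*11155 = ((-47)² + 49038)*11155 = (2209 + 49038)*11155 = 51247*11155 = 571660285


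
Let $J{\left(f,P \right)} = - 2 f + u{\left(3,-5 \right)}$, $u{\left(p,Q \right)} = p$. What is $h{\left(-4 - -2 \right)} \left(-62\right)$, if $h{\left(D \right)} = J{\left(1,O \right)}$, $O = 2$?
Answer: $-62$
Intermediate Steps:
$J{\left(f,P \right)} = 3 - 2 f$ ($J{\left(f,P \right)} = - 2 f + 3 = 3 - 2 f$)
$h{\left(D \right)} = 1$ ($h{\left(D \right)} = 3 - 2 = 1$)
$h{\left(-4 - -2 \right)} \left(-62\right) = 1 \left(-62\right) = -62$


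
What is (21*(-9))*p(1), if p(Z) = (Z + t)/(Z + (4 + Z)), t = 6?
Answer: -441/2 ≈ -220.50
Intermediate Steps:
p(Z) = (6 + Z)/(4 + 2*Z) (p(Z) = (Z + 6)/(Z + (4 + Z)) = (6 + Z)/(4 + 2*Z))
(21*(-9))*p(1) = (21*(-9))*((6 + 1)/(2*(2 + 1))) = -189*7/(2*3) = -189*7/6 = -441/2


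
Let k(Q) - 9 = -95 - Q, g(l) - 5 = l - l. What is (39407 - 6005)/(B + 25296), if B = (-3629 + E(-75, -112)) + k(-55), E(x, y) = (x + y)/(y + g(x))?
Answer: 3574014/2315239 ≈ 1.5437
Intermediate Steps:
g(l) = 5 (g(l) = 5 + (l - l) = 5 + 0 = 5)
E(x, y) = (x + y)/(5 + y) (E(x, y) = (x + y)/(y + 5) = (x + y)/(5 + y))
k(Q) = -86 - Q (k(Q) = 9 + (-95 - Q) = -86 - Q)
B = -391433/107 (B = (-3629 + (-75 - 112)/(5 - 112)) + (-86 - 1*(-55)) = (-3629 - 187/(-107)) + (-86 + 55) = (-3629 - 1/107*(-187)) - 31 = (-3629 + 187/107) - 31 = -388116/107 - 31 = -391433/107 ≈ -3658.3)
(39407 - 6005)/(B + 25296) = (39407 - 6005)/(-391433/107 + 25296) = 33402/(2315239/107) = 33402*(107/2315239) = 3574014/2315239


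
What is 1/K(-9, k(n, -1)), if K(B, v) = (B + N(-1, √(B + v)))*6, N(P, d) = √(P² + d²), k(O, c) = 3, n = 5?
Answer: -3/172 - I*√5/516 ≈ -0.017442 - 0.0043335*I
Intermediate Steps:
K(B, v) = 6*B + 6*√(1 + B + v) (K(B, v) = (B + √((-1)² + (√(B + v))²))*6 = (B + √(1 + (B + v)))*6 = (B + √(1 + B + v))*6 = 6*B + 6*√(1 + B + v))
1/K(-9, k(n, -1)) = 1/(6*(-9) + 6*√(1 - 9 + 3)) = 1/(-54 + 6*√(-5)) = 1/(-54 + 6*(I*√5)) = 1/(-54 + 6*I*√5)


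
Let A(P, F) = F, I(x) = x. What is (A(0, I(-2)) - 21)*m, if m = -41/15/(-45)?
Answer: -943/675 ≈ -1.3970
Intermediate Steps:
m = 41/675 (m = -41*1/15*(-1/45) = -41/15*(-1/45) = 41/675 ≈ 0.060741)
(A(0, I(-2)) - 21)*m = (-2 - 21)*(41/675) = -23*41/675 = -943/675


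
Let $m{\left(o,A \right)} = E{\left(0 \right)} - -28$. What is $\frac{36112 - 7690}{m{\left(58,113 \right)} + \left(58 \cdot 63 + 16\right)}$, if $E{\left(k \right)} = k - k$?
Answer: $\frac{14211}{1849} \approx 7.6858$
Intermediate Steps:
$E{\left(k \right)} = 0$
$m{\left(o,A \right)} = 28$ ($m{\left(o,A \right)} = 0 - -28 = 0 + 28 = 28$)
$\frac{36112 - 7690}{m{\left(58,113 \right)} + \left(58 \cdot 63 + 16\right)} = \frac{36112 - 7690}{28 + \left(58 \cdot 63 + 16\right)} = \frac{28422}{28 + \left(3654 + 16\right)} = \frac{28422}{28 + 3670} = \frac{28422}{3698} = 28422 \cdot \frac{1}{3698} = \frac{14211}{1849}$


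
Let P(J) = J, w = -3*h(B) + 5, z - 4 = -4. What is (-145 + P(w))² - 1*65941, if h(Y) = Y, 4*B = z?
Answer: -46341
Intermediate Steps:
z = 0 (z = 4 - 4 = 0)
B = 0 (B = (¼)*0 = 0)
w = 5 (w = -3*0 + 5 = 0 + 5 = 5)
(-145 + P(w))² - 1*65941 = (-145 + 5)² - 1*65941 = (-140)² - 65941 = 19600 - 65941 = -46341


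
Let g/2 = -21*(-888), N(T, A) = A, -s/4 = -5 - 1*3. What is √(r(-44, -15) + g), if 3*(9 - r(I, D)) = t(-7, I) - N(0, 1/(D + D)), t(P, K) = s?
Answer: √33564890/30 ≈ 193.12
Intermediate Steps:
s = 32 (s = -4*(-5 - 1*3) = -4*(-5 - 3) = -4*(-8) = 32)
t(P, K) = 32
r(I, D) = -5/3 + 1/(6*D) (r(I, D) = 9 - (32 - 1/(D + D))/3 = 9 - (32 - 1/(2*D))/3 = 9 + (-32/3 + 1/(6*D)) = -5/3 + 1/(6*D))
g = 37296 (g = 2*(-21*(-888)) = 2*18648 = 37296)
√(r(-44, -15) + g) = √((⅙)*(1 - 10*(-15))/(-15) + 37296) = √((⅙)*(-1/15)*(1 + 150) + 37296) = √((⅙)*(-1/15)*151 + 37296) = √(-151/90 + 37296) = √(3356489/90) = √33564890/30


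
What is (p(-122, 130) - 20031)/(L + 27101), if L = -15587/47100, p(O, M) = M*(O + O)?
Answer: -2437472100/1276441513 ≈ -1.9096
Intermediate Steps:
p(O, M) = 2*M*O (p(O, M) = M*(2*O) = 2*M*O)
L = -15587/47100 (L = -15587*1/47100 = -15587/47100 ≈ -0.33093)
(p(-122, 130) - 20031)/(L + 27101) = (2*130*(-122) - 20031)/(-15587/47100 + 27101) = (-31720 - 20031)/(1276441513/47100) = -51751*47100/1276441513 = -2437472100/1276441513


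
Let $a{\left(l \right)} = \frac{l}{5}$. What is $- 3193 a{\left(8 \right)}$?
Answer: $- \frac{25544}{5} \approx -5108.8$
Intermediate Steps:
$a{\left(l \right)} = \frac{l}{5}$ ($a{\left(l \right)} = l \frac{1}{5} = \frac{l}{5}$)
$- 3193 a{\left(8 \right)} = - 3193 \cdot \frac{1}{5} \cdot 8 = \left(-3193\right) \frac{8}{5} = - \frac{25544}{5}$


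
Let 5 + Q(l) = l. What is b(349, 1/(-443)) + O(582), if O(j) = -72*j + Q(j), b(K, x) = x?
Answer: -18307862/443 ≈ -41327.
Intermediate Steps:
Q(l) = -5 + l
O(j) = -5 - 71*j (O(j) = -72*j + (-5 + j) = -5 - 71*j)
b(349, 1/(-443)) + O(582) = 1/(-443) + (-5 - 71*582) = -1/443 + (-5 - 41322) = -1/443 - 41327 = -18307862/443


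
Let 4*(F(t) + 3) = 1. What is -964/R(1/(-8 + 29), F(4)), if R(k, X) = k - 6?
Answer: 20244/125 ≈ 161.95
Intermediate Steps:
F(t) = -11/4 (F(t) = -3 + (1/4)*1 = -3 + 1/4 = -11/4)
R(k, X) = -6 + k
-964/R(1/(-8 + 29), F(4)) = -964/(-6 + 1/(-8 + 29)) = -964/(-6 + 1/21) = -964/(-125/21) = -964*(-21/125) = 20244/125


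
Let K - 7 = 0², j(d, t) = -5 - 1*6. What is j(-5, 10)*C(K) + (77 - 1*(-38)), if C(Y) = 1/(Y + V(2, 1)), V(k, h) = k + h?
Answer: 1139/10 ≈ 113.90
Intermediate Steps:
j(d, t) = -11 (j(d, t) = -5 - 6 = -11)
K = 7 (K = 7 + 0² = 7 + 0 = 7)
V(k, h) = h + k
C(Y) = 1/(3 + Y) (C(Y) = 1/(Y + (1 + 2)) = 1/(Y + 3) = 1/(3 + Y))
j(-5, 10)*C(K) + (77 - 1*(-38)) = -11/(3 + 7) + (77 - 1*(-38)) = -11/10 + (77 + 38) = -11*⅒ + 115 = -11/10 + 115 = 1139/10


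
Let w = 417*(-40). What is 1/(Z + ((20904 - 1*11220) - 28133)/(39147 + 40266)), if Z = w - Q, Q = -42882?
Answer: 79413/2080760977 ≈ 3.8165e-5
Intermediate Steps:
w = -16680
Z = 26202 (Z = -16680 - 1*(-42882) = -16680 + 42882 = 26202)
1/(Z + ((20904 - 1*11220) - 28133)/(39147 + 40266)) = 1/(26202 + ((20904 - 1*11220) - 28133)/(39147 + 40266)) = 1/(26202 + ((20904 - 11220) - 28133)/79413) = 1/(26202 + (9684 - 28133)*(1/79413)) = 1/(26202 - 18449*1/79413) = 1/(26202 - 18449/79413) = 1/(2080760977/79413) = 79413/2080760977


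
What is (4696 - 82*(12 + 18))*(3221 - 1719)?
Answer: 3358472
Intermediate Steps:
(4696 - 82*(12 + 18))*(3221 - 1719) = (4696 - 82*30)*1502 = (4696 - 2460)*1502 = 2236*1502 = 3358472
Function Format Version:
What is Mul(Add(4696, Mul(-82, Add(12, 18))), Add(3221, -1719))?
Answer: 3358472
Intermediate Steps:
Mul(Add(4696, Mul(-82, Add(12, 18))), Add(3221, -1719)) = Mul(Add(4696, Mul(-82, 30)), 1502) = Mul(Add(4696, -2460), 1502) = Mul(2236, 1502) = 3358472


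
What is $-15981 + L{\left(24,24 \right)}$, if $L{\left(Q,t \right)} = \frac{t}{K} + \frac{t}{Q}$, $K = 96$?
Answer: $- \frac{63919}{4} \approx -15980.0$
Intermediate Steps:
$L{\left(Q,t \right)} = \frac{t}{96} + \frac{t}{Q}$
$-15981 + L{\left(24,24 \right)} = -15981 + \left(\frac{1}{96} \cdot 24 + \frac{24}{24}\right) = -15981 + \left(\frac{1}{4} + 24 \cdot \frac{1}{24}\right) = -15981 + \left(\frac{1}{4} + 1\right) = -15981 + \frac{5}{4} = - \frac{63919}{4}$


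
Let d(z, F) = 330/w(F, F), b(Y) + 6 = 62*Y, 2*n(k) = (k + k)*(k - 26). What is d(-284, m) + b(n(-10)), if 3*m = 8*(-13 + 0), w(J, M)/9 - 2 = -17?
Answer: 200804/9 ≈ 22312.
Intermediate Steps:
w(J, M) = -135 (w(J, M) = 18 + 9*(-17) = 18 - 153 = -135)
m = -104/3 (m = (8*(-13 + 0))/3 = (8*(-13))/3 = (⅓)*(-104) = -104/3 ≈ -34.667)
n(k) = k*(-26 + k) (n(k) = ((k + k)*(k - 26))/2 = ((2*k)*(-26 + k))/2 = (2*k*(-26 + k))/2 = k*(-26 + k))
b(Y) = -6 + 62*Y
d(z, F) = -22/9 (d(z, F) = 330/(-135) = 330*(-1/135) = -22/9)
d(-284, m) + b(n(-10)) = -22/9 + (-6 + 62*(-10*(-26 - 10))) = -22/9 + (-6 + 62*(-10*(-36))) = -22/9 + (-6 + 62*360) = -22/9 + (-6 + 22320) = -22/9 + 22314 = 200804/9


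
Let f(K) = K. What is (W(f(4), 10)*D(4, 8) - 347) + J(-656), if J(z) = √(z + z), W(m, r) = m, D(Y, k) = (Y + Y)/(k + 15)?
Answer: -7949/23 + 4*I*√82 ≈ -345.61 + 36.222*I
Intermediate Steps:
D(Y, k) = 2*Y/(15 + k) (D(Y, k) = (2*Y)/(15 + k) = 2*Y/(15 + k))
J(z) = √2*√z (J(z) = √(2*z) = √2*√z)
(W(f(4), 10)*D(4, 8) - 347) + J(-656) = (4*(2*4/(15 + 8)) - 347) + √2*√(-656) = (4*(2*4/23) - 347) + √2*(4*I*√41) = (4*(2*4*(1/23)) - 347) + 4*I*√82 = (4*(8/23) - 347) + 4*I*√82 = (32/23 - 347) + 4*I*√82 = -7949/23 + 4*I*√82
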